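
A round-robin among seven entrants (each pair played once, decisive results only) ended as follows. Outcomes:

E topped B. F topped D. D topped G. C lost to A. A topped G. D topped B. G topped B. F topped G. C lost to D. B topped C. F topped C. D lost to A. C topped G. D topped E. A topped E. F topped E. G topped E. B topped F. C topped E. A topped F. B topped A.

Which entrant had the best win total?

A

Win totals: A 5, B 3, C 2, D 4, E 1, F 4, G 2.
A leads with 5 wins (next highest: 4).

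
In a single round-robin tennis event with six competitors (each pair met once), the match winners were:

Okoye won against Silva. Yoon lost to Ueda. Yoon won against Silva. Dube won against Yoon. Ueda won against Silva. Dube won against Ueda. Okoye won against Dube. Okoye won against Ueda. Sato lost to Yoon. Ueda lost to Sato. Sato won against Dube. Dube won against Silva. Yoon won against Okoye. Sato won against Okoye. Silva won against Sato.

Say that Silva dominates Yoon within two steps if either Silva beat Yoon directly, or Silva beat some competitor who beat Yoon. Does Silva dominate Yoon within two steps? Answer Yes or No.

Silva did not beat Yoon directly.
Silva beat Sato, but each of them lost to Yoon. No two-step path.

No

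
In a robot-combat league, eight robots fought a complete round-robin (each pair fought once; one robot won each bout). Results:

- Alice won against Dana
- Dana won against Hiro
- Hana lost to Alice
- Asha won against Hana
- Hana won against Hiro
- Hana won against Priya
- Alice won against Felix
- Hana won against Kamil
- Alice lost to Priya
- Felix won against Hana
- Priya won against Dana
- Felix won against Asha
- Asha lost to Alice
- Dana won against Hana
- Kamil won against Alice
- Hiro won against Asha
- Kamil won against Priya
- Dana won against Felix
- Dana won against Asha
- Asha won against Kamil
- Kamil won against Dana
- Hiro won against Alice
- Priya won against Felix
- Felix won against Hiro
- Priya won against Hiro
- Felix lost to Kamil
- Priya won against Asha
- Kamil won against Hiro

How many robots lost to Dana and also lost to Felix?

Dana beat: Hiro, Asha, Felix, Hana.
Felix beat: Hiro, Asha, Hana.
Both beat: Hiro, Asha, Hana — 3.

3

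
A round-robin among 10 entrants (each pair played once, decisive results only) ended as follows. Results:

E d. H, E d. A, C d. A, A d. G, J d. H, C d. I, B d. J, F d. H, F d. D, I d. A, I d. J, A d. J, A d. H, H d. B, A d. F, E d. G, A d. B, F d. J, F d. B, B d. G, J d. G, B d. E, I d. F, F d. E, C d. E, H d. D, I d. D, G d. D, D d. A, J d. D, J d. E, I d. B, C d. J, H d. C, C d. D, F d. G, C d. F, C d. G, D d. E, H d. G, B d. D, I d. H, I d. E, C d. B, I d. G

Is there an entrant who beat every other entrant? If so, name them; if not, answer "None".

None

Highest win total is I with 8 (out of 9 possible).
I lost to C, so no entrant went undefeated.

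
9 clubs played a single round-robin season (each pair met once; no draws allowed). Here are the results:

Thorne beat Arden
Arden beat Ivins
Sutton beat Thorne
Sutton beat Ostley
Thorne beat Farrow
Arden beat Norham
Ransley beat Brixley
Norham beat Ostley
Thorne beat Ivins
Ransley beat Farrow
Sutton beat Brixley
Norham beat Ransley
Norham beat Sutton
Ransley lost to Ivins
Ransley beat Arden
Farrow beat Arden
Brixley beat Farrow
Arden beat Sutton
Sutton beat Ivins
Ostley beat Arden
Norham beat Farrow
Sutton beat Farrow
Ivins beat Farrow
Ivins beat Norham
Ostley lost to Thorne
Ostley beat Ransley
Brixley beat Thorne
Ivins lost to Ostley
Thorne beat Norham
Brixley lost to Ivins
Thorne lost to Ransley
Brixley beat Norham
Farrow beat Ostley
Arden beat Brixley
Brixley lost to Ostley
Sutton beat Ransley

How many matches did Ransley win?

4

Ransley's results: beat Thorne, Farrow, Brixley, Arden; lost to Sutton, Norham, Ivins, Ostley.
That is 4 wins.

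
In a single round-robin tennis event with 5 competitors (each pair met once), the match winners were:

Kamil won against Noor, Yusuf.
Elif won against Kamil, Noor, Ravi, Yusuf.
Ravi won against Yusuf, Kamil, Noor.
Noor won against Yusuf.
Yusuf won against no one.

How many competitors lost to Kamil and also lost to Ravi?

2

Kamil beat: Noor, Yusuf.
Ravi beat: Kamil, Noor, Yusuf.
Both beat: Noor, Yusuf — 2.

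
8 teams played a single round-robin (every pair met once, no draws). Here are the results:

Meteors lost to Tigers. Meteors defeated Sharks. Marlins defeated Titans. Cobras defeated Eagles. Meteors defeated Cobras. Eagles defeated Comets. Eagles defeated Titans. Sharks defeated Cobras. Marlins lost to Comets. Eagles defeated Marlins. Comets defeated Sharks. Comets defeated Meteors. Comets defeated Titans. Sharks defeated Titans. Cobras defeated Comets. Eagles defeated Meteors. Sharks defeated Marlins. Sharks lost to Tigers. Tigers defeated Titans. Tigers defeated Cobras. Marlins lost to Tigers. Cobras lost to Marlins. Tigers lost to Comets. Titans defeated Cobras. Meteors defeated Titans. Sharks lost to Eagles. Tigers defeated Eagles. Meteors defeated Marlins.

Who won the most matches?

Tigers

Win totals: Titans 1, Cobras 2, Tigers 6, Meteors 4, Sharks 3, Comets 5, Eagles 5, Marlins 2.
Tigers leads with 6 wins (next highest: 5).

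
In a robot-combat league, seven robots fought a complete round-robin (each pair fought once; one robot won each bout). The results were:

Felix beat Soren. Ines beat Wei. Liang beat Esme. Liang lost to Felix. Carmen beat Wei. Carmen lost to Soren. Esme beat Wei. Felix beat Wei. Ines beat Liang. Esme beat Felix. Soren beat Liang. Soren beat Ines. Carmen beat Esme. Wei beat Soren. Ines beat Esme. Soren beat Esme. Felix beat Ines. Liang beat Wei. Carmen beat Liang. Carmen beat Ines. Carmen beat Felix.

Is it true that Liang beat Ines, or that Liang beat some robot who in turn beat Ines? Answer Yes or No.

No

Liang did not beat Ines directly.
Liang beat Esme, Wei, but each of them lost to Ines. No two-step path.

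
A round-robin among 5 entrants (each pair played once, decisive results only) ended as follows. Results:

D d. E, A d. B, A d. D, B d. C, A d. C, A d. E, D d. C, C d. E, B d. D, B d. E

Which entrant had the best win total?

A

Win totals: A 4, B 3, C 1, D 2, E 0.
A leads with 4 wins (next highest: 3).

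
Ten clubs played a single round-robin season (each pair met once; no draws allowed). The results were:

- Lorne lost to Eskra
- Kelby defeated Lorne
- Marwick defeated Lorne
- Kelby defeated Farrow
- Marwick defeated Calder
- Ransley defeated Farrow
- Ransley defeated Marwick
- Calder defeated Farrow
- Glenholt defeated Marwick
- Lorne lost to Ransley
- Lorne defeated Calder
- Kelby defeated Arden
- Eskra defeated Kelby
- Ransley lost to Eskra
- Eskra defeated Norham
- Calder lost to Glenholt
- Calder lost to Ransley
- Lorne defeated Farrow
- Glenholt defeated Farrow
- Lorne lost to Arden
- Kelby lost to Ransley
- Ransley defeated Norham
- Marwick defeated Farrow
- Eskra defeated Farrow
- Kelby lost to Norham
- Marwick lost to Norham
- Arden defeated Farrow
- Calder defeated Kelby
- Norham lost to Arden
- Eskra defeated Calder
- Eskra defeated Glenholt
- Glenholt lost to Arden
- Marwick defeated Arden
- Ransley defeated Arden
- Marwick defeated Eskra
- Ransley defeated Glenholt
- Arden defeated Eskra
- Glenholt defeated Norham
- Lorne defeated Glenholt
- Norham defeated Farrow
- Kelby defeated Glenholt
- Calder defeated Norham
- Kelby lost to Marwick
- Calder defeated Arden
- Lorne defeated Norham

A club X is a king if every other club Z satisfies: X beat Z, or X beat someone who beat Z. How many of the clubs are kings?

4

Ransley reaches everyone (king).
Norham cannot reach Ransley in two steps.
Marwick reaches everyone (king).
Glenholt cannot reach Ransley in two steps.
Kelby cannot reach Ransley in two steps.
Lorne cannot reach Ransley, Eskra in two steps.
Calder cannot reach Ransley in two steps.
Arden reaches everyone (king).
Eskra reaches everyone (king).
Farrow cannot reach Ransley, Norham, Marwick, Glenholt, Kelby, Lorne, Calder, Arden, Eskra in two steps.
Kings: Ransley, Marwick, Arden, Eskra — 4.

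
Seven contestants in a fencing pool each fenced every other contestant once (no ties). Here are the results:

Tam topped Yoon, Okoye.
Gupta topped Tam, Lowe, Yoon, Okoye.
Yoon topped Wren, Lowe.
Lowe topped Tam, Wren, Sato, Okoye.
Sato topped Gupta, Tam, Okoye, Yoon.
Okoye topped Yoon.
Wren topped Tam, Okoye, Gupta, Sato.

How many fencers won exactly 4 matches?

4

Win totals: Tam 2, Lowe 4, Gupta 4, Yoon 2, Sato 4, Wren 4, Okoye 1.
Exactly 4: Lowe, Gupta, Sato, Wren — 4 fencers.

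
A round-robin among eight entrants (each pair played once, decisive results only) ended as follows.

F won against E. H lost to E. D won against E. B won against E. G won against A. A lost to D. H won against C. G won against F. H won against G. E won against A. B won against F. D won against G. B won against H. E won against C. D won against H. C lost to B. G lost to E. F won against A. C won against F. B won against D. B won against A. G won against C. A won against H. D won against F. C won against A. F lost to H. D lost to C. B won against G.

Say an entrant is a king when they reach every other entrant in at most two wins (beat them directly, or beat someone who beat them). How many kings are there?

A cannot reach B, D, E in two steps.
B reaches everyone (king).
C cannot reach B in two steps.
D cannot reach B in two steps.
E cannot reach B in two steps.
F cannot reach B, D in two steps.
G cannot reach B in two steps.
H cannot reach B in two steps.
Kings: B — 1.

1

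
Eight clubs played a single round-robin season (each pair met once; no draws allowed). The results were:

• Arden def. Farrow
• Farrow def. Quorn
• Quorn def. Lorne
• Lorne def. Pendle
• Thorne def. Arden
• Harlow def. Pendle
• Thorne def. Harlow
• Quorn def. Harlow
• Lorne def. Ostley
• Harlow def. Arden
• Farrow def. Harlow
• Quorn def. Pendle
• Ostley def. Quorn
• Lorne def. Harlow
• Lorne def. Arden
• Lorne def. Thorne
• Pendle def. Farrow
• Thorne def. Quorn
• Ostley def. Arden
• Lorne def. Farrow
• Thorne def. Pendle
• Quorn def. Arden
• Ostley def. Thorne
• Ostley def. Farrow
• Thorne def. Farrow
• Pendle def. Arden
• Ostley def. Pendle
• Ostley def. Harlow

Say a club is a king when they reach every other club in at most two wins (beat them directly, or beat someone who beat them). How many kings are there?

3

Thorne cannot reach Ostley in two steps.
Ostley reaches everyone (king).
Farrow cannot reach Thorne, Ostley in two steps.
Quorn reaches everyone (king).
Pendle cannot reach Thorne, Ostley, Lorne in two steps.
Arden cannot reach Thorne, Ostley, Pendle, Lorne in two steps.
Harlow cannot reach Thorne, Ostley, Quorn, Lorne in two steps.
Lorne reaches everyone (king).
Kings: Ostley, Quorn, Lorne — 3.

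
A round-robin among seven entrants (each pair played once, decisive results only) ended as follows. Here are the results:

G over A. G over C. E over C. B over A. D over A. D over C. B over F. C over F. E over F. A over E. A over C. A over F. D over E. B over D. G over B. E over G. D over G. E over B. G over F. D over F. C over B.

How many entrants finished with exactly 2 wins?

1

Win totals: A 3, B 3, C 2, D 5, E 4, F 0, G 4.
Exactly 2: C — 1 entrant.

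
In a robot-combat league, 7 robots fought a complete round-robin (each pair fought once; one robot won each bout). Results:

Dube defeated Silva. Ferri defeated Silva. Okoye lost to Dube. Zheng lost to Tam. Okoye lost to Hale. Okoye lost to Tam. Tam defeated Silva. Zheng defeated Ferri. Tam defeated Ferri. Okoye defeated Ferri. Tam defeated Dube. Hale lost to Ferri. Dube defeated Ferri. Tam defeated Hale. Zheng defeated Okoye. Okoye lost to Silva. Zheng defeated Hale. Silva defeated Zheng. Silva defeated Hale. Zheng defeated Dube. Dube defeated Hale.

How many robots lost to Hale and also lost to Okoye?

0

Hale beat: Okoye.
Okoye beat: Ferri.
No one was beaten by both.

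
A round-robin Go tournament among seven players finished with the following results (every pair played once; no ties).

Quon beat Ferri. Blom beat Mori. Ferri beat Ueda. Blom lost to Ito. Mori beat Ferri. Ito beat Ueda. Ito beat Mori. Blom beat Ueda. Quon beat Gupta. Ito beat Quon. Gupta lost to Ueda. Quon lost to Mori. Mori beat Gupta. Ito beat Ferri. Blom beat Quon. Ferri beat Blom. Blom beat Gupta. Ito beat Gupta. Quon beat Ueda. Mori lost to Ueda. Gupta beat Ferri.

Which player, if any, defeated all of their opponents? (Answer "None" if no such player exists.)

Ito has 6 wins out of 6 opponents — a perfect record.

Ito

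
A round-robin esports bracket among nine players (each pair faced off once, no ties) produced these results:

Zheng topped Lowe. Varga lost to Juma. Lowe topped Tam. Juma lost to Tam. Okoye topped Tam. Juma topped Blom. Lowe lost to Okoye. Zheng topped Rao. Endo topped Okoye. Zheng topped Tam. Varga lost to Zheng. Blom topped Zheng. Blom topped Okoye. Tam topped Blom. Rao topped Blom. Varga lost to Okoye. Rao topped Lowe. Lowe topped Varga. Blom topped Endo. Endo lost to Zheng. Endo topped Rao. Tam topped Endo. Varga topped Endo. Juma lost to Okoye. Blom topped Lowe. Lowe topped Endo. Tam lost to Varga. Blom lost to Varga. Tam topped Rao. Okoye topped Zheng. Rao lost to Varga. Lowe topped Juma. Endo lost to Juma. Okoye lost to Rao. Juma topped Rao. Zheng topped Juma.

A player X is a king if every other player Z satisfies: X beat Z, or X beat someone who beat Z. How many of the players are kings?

8

Zheng reaches everyone (king).
Okoye reaches everyone (king).
Rao reaches everyone (king).
Lowe cannot reach Zheng in two steps.
Blom reaches everyone (king).
Juma reaches everyone (king).
Tam reaches everyone (king).
Endo reaches everyone (king).
Varga reaches everyone (king).
Kings: Zheng, Okoye, Rao, Blom, Juma, Tam, Endo, Varga — 8.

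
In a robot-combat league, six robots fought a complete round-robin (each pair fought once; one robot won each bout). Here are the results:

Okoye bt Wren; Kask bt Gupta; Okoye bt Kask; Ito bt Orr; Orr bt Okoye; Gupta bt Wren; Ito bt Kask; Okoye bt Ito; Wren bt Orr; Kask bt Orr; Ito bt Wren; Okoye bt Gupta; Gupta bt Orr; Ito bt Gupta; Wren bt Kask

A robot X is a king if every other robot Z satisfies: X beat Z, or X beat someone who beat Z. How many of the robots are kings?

Orr reaches everyone (king).
Ito reaches everyone (king).
Gupta cannot reach Ito in two steps.
Wren cannot reach Ito in two steps.
Kask cannot reach Ito in two steps.
Okoye reaches everyone (king).
Kings: Orr, Ito, Okoye — 3.

3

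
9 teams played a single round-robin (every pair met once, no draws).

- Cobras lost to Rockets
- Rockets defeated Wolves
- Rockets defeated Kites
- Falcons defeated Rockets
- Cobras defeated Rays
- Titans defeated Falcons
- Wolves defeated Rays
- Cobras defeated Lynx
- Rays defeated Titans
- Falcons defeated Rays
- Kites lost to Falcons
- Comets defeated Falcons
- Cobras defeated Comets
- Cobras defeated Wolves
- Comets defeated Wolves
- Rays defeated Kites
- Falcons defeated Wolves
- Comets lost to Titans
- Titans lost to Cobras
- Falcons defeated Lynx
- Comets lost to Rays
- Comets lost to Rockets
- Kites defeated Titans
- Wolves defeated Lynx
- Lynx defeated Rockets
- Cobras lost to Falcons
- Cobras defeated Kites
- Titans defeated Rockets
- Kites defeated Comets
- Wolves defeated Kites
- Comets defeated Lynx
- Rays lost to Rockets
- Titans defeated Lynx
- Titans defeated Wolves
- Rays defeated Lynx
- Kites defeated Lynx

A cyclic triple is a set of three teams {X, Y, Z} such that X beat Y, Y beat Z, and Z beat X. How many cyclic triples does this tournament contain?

Win totals: Cobras 6, Falcons 6, Comets 3, Rays 4, Wolves 3, Kites 3, Titans 5, Rockets 5, Lynx 1.
A team with w wins dominates both others in C(w,2) triples; summing gives 15 + 15 + 3 + 6 + 3 + 3 + 10 + 10 + 0 = 65 transitive triples.
Total triples C(9,3) = 84, so cyclic triples = 84 − 65 = 19.

19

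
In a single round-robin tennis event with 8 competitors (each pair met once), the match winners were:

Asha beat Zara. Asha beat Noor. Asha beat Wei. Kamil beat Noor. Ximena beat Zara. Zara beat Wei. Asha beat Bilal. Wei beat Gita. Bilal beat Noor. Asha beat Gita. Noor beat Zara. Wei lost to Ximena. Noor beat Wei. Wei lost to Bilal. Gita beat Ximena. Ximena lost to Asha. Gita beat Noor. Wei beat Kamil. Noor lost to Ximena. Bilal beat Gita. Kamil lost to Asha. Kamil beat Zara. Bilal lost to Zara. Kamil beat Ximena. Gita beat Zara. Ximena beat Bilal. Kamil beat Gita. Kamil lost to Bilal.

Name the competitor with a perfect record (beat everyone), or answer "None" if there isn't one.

Asha

Asha has 7 wins out of 7 opponents — a perfect record.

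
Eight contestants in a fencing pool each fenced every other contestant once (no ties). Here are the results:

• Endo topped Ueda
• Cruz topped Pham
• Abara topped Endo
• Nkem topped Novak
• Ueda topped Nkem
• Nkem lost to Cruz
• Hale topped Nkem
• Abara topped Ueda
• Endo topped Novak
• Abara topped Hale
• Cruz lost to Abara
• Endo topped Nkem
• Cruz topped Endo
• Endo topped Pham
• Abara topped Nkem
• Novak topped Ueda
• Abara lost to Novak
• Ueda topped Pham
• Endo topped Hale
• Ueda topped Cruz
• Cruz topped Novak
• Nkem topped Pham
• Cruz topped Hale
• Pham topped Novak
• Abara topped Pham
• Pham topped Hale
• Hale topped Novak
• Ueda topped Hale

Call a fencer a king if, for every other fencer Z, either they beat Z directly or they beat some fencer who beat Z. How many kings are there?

4

Ueda cannot reach Abara in two steps.
Hale cannot reach Cruz, Endo in two steps.
Pham cannot reach Cruz, Endo in two steps.
Abara reaches everyone (king).
Cruz reaches everyone (king).
Endo reaches everyone (king).
Nkem cannot reach Cruz, Endo in two steps.
Novak reaches everyone (king).
Kings: Abara, Cruz, Endo, Novak — 4.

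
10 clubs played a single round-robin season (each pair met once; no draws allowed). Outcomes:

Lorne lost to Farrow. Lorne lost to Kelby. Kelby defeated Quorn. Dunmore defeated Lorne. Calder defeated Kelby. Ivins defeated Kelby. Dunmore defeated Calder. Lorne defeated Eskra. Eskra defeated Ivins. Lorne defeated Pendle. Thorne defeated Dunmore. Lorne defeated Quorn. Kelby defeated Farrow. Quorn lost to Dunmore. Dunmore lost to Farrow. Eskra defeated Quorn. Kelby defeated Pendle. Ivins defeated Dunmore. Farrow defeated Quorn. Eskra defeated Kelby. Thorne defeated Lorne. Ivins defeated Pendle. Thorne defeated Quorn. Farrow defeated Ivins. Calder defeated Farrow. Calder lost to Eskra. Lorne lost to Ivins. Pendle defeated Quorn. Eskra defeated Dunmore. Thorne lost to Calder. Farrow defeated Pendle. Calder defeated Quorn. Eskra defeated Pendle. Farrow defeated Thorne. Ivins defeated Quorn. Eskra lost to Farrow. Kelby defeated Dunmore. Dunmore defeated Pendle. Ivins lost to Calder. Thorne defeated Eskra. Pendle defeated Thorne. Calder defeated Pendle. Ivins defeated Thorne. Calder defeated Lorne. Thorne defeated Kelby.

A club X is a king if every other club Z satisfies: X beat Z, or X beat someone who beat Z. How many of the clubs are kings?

Farrow reaches everyone (king).
Eskra reaches everyone (king).
Thorne reaches everyone (king).
Pendle cannot reach Farrow, Ivins, Calder in two steps.
Lorne cannot reach Farrow in two steps.
Ivins reaches everyone (king).
Kelby reaches everyone (king).
Quorn cannot reach Farrow, Eskra, Thorne, Pendle, Lorne, Ivins, Kelby, Dunmore, Calder in two steps.
Dunmore reaches everyone (king).
Calder reaches everyone (king).
Kings: Farrow, Eskra, Thorne, Ivins, Kelby, Dunmore, Calder — 7.

7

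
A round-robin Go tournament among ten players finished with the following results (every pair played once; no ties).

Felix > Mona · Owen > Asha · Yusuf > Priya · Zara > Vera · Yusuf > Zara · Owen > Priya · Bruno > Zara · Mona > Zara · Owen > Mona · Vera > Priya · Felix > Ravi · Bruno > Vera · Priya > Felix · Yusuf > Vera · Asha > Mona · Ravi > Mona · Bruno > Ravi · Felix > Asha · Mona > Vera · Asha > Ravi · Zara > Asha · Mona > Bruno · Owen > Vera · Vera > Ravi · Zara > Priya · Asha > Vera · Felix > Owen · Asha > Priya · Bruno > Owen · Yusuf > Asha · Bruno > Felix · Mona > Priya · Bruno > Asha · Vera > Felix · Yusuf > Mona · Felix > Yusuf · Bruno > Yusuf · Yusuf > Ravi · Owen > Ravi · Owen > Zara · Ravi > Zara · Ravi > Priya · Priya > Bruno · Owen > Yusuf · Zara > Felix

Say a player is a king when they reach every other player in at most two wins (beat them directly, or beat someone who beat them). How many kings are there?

Ravi cannot reach Yusuf, Owen in two steps.
Yusuf cannot reach Owen in two steps.
Vera reaches everyone (king).
Mona reaches everyone (king).
Asha cannot reach Yusuf, Owen in two steps.
Felix reaches everyone (king).
Owen reaches everyone (king).
Zara reaches everyone (king).
Priya reaches everyone (king).
Bruno reaches everyone (king).
Kings: Vera, Mona, Felix, Owen, Zara, Priya, Bruno — 7.

7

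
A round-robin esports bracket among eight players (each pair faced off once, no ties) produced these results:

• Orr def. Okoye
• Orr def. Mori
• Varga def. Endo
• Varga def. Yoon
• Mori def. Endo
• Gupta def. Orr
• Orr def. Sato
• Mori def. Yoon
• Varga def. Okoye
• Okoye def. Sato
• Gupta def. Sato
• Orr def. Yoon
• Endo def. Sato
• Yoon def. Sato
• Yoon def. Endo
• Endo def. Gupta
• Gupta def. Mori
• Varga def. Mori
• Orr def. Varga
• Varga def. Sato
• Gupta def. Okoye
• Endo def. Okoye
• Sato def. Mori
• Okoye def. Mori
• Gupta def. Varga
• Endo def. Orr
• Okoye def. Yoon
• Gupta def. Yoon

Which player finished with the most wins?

Win totals: Endo 4, Varga 5, Okoye 3, Yoon 2, Mori 2, Gupta 6, Orr 5, Sato 1.
Gupta leads with 6 wins (next highest: 5).

Gupta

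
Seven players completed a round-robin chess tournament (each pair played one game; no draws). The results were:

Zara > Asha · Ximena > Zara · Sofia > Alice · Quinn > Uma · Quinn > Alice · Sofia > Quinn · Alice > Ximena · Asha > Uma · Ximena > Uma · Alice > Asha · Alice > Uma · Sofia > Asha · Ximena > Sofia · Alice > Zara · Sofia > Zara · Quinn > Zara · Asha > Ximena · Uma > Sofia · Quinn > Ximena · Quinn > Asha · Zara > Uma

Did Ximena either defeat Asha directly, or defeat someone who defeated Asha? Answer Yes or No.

Ximena did not beat Asha directly.
Ximena beat Uma, Zara, Sofia. Of those, Zara beat Asha.

Yes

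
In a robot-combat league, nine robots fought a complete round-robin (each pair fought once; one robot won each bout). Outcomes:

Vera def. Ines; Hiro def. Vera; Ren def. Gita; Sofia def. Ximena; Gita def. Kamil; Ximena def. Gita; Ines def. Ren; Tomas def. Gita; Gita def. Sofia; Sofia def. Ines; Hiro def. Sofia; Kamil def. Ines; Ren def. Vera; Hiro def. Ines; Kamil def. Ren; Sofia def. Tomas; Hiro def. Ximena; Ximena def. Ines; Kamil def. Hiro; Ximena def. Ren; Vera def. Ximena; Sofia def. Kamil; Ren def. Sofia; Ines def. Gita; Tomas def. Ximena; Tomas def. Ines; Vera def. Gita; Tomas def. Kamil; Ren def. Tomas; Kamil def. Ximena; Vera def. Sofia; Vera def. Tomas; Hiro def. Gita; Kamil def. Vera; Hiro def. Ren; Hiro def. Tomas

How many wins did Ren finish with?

Ren's results: beat Sofia, Tomas, Gita, Vera; lost to Ines, Kamil, Hiro, Ximena.
That is 4 wins.

4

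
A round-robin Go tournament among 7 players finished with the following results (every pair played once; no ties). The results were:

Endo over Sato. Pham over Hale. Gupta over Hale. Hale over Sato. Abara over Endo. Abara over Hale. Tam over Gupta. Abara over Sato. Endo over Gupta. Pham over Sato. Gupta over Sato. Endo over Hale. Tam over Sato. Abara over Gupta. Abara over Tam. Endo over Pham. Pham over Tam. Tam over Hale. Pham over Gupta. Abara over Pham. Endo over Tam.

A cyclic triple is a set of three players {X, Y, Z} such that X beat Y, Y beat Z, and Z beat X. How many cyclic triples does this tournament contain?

0

Win totals: Tam 3, Sato 0, Gupta 2, Endo 5, Pham 4, Abara 6, Hale 1.
A player with w wins dominates both others in C(w,2) triples; summing gives 3 + 0 + 1 + 10 + 6 + 15 + 0 = 35 transitive triples.
Total triples C(7,3) = 35, so cyclic triples = 35 − 35 = 0.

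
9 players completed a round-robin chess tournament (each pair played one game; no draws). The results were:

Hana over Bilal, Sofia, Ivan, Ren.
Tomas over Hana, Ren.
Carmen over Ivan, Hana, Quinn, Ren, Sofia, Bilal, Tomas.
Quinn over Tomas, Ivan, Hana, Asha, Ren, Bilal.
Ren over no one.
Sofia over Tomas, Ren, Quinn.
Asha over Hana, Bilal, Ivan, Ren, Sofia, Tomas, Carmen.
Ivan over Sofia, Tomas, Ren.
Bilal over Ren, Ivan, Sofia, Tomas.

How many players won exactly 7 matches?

2

Win totals: Asha 7, Bilal 4, Tomas 2, Ren 0, Ivan 3, Quinn 6, Carmen 7, Hana 4, Sofia 3.
Exactly 7: Asha, Carmen — 2 players.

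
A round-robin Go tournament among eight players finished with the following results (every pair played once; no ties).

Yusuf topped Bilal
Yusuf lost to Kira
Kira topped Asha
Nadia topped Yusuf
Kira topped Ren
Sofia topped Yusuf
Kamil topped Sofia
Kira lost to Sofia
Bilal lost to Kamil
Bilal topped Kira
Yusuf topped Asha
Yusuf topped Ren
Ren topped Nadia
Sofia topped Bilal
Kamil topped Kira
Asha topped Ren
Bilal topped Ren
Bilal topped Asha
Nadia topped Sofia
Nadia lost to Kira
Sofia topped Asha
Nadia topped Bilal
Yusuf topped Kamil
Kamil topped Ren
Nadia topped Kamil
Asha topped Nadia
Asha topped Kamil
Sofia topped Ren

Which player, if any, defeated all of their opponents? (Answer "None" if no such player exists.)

Highest win total is Sofia with 5 (out of 7 possible).
Sofia lost to Kamil, Nadia, so no player went undefeated.

None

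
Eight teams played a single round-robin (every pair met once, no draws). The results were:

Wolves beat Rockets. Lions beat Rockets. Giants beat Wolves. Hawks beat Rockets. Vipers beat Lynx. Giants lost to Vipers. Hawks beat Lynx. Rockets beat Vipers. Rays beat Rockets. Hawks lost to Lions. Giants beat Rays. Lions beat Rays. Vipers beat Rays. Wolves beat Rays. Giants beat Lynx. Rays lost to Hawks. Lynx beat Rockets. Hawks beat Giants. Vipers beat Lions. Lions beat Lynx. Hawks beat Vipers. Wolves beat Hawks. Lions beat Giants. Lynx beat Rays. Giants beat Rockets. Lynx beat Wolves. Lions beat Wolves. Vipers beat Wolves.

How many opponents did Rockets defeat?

1

Rockets' results: beat Vipers; lost to Giants, Hawks, Lynx, Rays, Lions, Wolves.
That is 1 win.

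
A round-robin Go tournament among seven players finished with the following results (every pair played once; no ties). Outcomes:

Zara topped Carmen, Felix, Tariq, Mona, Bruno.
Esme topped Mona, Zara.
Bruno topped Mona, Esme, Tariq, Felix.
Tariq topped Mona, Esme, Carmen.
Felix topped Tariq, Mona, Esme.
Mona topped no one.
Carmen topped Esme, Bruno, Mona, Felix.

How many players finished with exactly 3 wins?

2

Win totals: Esme 2, Mona 0, Bruno 4, Felix 3, Tariq 3, Carmen 4, Zara 5.
Exactly 3: Felix, Tariq — 2 players.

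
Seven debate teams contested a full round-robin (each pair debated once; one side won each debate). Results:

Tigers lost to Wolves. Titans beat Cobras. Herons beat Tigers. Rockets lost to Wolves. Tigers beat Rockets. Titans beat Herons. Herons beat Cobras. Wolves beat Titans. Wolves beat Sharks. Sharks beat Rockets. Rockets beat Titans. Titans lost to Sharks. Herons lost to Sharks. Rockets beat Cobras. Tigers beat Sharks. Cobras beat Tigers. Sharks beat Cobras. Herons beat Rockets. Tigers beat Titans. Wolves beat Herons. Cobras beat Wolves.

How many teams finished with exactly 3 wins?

2

Win totals: Wolves 5, Rockets 2, Herons 3, Titans 2, Tigers 3, Cobras 2, Sharks 4.
Exactly 3: Herons, Tigers — 2 teams.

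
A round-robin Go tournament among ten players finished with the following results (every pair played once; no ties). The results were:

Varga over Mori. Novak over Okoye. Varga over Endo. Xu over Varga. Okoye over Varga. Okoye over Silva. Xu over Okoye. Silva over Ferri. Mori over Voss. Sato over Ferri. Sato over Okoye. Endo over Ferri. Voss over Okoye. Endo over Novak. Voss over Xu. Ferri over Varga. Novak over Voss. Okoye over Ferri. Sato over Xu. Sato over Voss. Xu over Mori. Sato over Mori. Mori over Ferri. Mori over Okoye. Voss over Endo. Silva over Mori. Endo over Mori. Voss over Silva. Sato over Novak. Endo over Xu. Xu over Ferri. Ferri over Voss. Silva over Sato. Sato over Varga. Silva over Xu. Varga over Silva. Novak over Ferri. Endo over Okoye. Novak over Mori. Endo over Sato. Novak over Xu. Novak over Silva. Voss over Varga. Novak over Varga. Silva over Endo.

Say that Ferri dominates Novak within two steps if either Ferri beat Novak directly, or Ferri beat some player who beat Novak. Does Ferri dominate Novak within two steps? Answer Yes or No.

No

Ferri did not beat Novak directly.
Ferri beat Voss, Varga, but each of them lost to Novak. No two-step path.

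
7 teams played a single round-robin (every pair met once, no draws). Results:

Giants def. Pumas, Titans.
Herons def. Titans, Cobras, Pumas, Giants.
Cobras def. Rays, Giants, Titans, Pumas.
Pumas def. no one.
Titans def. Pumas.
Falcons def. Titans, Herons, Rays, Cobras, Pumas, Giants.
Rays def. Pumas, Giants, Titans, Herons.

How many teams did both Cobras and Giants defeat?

Cobras beat: Pumas, Rays, Titans, Giants.
Giants beat: Pumas, Titans.
Both beat: Pumas, Titans — 2.

2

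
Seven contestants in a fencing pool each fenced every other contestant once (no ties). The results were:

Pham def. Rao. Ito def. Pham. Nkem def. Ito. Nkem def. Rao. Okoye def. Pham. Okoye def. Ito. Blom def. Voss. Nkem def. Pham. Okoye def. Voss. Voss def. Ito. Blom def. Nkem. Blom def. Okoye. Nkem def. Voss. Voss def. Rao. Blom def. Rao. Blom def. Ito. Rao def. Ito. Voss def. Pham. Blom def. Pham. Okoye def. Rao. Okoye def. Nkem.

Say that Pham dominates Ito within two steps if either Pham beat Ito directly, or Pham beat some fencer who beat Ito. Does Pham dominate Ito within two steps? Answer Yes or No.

Yes

Pham did not beat Ito directly.
Pham beat Rao. Of those, Rao beat Ito.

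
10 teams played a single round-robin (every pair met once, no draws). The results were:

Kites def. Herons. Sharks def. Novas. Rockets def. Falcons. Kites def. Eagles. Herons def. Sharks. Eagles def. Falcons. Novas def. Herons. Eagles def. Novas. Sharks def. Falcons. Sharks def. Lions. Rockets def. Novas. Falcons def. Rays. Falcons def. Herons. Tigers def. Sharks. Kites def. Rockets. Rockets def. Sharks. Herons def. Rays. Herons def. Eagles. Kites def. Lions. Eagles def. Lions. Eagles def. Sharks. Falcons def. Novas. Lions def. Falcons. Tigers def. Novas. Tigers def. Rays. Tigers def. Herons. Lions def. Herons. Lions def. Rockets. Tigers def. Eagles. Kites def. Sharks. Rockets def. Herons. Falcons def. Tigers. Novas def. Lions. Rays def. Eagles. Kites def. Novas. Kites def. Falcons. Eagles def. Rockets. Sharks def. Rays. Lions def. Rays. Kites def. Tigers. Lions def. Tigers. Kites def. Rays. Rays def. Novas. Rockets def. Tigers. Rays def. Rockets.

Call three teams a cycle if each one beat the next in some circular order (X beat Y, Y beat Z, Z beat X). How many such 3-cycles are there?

25

Win totals: Eagles 5, Rays 3, Novas 2, Herons 3, Kites 9, Rockets 5, Lions 5, Tigers 5, Falcons 4, Sharks 4.
A team with w wins dominates both others in C(w,2) triples; summing gives 10 + 3 + 1 + 3 + 36 + 10 + 10 + 10 + 6 + 6 = 95 transitive triples.
Total triples C(10,3) = 120, so cyclic triples = 120 − 95 = 25.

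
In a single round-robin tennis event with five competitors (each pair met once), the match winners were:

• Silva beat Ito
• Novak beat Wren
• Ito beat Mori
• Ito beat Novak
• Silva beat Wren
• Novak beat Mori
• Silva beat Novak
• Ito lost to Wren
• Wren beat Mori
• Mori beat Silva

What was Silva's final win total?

3

Silva's results: beat Wren, Novak, Ito; lost to Mori.
That is 3 wins.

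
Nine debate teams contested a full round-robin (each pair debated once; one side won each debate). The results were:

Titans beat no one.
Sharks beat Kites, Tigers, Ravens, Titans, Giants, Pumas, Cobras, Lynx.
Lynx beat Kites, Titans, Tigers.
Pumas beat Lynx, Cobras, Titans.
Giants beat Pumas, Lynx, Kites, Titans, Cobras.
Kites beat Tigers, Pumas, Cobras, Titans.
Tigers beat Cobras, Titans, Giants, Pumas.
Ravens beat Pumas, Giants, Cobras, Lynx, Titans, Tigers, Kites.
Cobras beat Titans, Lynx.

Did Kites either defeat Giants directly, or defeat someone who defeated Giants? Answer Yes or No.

Yes

Kites did not beat Giants directly.
Kites beat Tigers, Titans, Pumas, Cobras. Of those, Tigers beat Giants.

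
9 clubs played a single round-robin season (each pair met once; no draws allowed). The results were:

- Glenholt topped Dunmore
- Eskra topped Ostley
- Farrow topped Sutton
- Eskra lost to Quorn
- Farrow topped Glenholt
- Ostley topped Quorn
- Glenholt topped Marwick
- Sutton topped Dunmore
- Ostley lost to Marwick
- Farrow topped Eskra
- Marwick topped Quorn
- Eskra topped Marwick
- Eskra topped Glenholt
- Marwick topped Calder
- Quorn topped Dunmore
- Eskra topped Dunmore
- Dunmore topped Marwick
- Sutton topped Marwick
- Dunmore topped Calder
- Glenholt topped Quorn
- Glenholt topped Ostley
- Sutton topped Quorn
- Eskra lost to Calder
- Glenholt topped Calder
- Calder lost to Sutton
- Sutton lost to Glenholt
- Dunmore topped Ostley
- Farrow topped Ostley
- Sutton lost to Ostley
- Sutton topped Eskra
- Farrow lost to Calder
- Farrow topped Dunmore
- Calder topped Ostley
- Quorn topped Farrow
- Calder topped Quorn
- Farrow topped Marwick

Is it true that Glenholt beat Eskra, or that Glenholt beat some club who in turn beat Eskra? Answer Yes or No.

Yes

Glenholt did not beat Eskra directly.
Glenholt beat Marwick, Quorn, Calder, Dunmore, Ostley, Sutton. Of those, Quorn beat Eskra.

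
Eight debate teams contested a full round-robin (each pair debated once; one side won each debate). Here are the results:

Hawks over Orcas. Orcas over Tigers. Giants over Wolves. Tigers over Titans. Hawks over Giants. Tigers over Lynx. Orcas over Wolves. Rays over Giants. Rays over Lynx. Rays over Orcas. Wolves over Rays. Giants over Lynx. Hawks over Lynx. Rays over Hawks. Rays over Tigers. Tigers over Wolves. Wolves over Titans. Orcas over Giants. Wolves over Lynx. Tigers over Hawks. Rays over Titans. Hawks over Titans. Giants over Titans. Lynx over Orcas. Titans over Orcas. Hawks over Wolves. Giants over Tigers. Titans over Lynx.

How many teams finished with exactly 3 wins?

2

Win totals: Rays 6, Hawks 5, Tigers 4, Lynx 1, Orcas 3, Titans 2, Giants 4, Wolves 3.
Exactly 3: Orcas, Wolves — 2 teams.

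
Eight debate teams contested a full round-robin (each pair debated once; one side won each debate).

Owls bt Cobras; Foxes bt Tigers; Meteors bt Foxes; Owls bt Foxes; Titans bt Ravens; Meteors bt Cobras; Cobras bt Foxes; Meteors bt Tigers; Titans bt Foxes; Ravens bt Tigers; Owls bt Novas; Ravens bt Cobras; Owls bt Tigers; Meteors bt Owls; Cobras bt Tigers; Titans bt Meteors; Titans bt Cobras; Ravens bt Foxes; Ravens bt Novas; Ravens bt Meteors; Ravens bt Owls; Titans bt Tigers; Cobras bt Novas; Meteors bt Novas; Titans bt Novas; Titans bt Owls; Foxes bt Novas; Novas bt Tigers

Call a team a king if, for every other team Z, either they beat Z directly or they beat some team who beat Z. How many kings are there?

Foxes cannot reach Ravens, Meteors, Titans, Cobras, Owls in two steps.
Ravens cannot reach Titans in two steps.
Meteors cannot reach Ravens, Titans in two steps.
Titans reaches everyone (king).
Tigers cannot reach Foxes, Ravens, Meteors, Titans, Cobras, Owls, Novas in two steps.
Cobras cannot reach Ravens, Meteors, Titans, Owls in two steps.
Owls cannot reach Ravens, Meteors, Titans in two steps.
Novas cannot reach Foxes, Ravens, Meteors, Titans, Cobras, Owls in two steps.
Kings: Titans — 1.

1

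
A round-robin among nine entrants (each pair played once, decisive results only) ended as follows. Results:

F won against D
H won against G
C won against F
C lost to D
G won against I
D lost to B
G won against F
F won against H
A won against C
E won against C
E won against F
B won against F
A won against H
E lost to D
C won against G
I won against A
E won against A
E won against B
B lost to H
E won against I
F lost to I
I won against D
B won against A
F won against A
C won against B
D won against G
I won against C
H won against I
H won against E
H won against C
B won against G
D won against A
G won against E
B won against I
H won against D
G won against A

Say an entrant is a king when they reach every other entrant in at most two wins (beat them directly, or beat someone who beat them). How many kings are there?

9

A reaches everyone (king).
B reaches everyone (king).
C reaches everyone (king).
D reaches everyone (king).
E reaches everyone (king).
F reaches everyone (king).
G reaches everyone (king).
H reaches everyone (king).
I reaches everyone (king).
Kings: A, B, C, D, E, F, G, H, I — 9.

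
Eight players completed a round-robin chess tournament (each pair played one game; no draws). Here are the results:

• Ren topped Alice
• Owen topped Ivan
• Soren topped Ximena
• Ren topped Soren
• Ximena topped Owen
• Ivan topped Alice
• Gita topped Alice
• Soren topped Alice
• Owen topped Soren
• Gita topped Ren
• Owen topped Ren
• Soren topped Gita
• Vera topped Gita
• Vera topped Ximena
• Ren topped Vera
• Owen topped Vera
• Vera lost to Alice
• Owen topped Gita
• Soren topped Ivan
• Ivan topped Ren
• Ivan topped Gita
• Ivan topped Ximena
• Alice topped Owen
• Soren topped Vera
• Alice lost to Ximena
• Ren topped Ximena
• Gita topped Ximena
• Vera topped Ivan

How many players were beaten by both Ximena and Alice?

Ximena beat: Owen, Alice.
Alice beat: Owen, Vera.
Both beat: Owen — 1.

1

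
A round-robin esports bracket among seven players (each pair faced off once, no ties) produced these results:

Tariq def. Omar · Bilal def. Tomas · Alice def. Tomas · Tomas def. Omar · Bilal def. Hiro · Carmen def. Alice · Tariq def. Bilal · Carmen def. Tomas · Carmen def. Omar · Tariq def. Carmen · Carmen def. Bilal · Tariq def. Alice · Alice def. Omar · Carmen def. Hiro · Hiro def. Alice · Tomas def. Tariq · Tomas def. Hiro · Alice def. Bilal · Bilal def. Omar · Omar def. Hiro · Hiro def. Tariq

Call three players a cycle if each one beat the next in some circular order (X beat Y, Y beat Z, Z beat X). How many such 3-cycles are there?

9

Win totals: Tariq 4, Carmen 5, Omar 1, Alice 3, Bilal 3, Tomas 3, Hiro 2.
A player with w wins dominates both others in C(w,2) triples; summing gives 6 + 10 + 0 + 3 + 3 + 3 + 1 = 26 transitive triples.
Total triples C(7,3) = 35, so cyclic triples = 35 − 26 = 9.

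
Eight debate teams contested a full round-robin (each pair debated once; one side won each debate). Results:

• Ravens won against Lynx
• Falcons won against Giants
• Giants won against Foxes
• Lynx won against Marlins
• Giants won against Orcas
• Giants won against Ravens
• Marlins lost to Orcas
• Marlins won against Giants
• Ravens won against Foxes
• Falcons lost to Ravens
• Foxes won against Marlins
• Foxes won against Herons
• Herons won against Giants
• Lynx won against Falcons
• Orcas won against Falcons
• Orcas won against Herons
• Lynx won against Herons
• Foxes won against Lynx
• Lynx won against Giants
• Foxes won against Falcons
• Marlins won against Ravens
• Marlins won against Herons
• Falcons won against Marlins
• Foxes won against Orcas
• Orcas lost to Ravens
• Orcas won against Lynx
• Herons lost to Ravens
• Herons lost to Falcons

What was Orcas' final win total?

4

Orcas' results: beat Lynx, Herons, Marlins, Falcons; lost to Giants, Foxes, Ravens.
That is 4 wins.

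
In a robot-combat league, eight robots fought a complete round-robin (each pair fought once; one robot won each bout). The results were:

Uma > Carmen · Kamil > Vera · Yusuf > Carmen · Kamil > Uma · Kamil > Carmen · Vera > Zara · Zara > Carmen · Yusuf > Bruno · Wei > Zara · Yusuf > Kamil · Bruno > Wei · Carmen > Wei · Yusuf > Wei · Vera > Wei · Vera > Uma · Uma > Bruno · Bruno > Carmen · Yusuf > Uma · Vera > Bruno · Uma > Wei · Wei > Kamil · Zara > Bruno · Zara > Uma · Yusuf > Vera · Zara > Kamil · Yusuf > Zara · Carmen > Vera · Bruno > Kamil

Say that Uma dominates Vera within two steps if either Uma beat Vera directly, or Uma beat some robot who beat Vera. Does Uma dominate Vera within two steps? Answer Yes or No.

Uma did not beat Vera directly.
Uma beat Carmen, Bruno, Wei. Of those, Carmen beat Vera.

Yes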